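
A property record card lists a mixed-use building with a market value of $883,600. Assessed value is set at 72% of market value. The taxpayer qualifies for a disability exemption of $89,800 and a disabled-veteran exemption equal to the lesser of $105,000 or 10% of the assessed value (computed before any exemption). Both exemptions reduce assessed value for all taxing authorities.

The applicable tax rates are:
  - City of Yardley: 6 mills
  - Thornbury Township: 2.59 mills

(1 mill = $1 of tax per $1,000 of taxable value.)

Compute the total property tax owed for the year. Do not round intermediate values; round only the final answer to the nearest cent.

Assessed value = $883,600 × 0.72 = $636,192
Disabled-veteran exemption = min($105,000, 10% × $636,192) = min($105,000, $63,619.2) = $63,619.2 (percentage binds)
Taxable value = $636,192 − $89,800 − $63,619.2 = $482,772.8
City of Yardley: $482,772.8 × 0.006 = $2,896.6368
Thornbury Township: $482,772.8 × 0.00259 = $1,250.381552
Total = $4,147.018352

$4,147.02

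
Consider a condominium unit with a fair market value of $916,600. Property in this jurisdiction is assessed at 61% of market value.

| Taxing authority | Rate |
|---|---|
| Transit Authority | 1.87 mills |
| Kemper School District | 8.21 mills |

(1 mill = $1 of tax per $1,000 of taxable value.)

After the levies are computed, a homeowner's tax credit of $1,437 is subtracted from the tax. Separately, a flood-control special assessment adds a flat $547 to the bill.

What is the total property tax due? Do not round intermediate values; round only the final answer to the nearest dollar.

$4,746

Assessed value = $916,600 × 0.61 = $559,126
Transit Authority: $559,126 × 0.00187 = $1,045.56562
Kemper School District: $559,126 × 0.00821 = $4,590.42446
Levies subtotal = $5,635.99008
After credit = $5,635.99008 − $1,437 = $4,198.99008
Total = $4,198.99008 + $547 = $4,745.99008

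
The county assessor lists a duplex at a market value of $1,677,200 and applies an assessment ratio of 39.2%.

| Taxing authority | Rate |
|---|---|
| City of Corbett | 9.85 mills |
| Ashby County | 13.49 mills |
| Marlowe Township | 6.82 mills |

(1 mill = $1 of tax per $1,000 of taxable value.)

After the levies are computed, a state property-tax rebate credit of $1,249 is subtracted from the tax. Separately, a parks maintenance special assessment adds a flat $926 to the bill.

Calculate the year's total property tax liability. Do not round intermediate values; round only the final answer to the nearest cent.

Assessed value = $1,677,200 × 0.392 = $657,462.4
City of Corbett: $657,462.4 × 0.00985 = $6,476.00464
Ashby County: $657,462.4 × 0.01349 = $8,869.167776
Marlowe Township: $657,462.4 × 0.00682 = $4,483.893568
Levies subtotal = $19,829.065984
After credit = $19,829.065984 − $1,249 = $18,580.065984
Total = $18,580.065984 + $926 = $19,506.065984

$19,506.07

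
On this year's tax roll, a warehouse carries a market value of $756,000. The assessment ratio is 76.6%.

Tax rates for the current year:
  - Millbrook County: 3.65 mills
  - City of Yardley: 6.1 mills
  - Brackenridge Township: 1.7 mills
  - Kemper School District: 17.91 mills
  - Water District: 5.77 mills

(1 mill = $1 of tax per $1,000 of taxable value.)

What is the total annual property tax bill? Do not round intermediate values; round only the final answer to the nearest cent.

Assessed value = $756,000 × 0.766 = $579,096
Millbrook County: $579,096 × 0.00365 = $2,113.7004
City of Yardley: $579,096 × 0.0061 = $3,532.4856
Brackenridge Township: $579,096 × 0.0017 = $984.4632
Kemper School District: $579,096 × 0.01791 = $10,371.60936
Water District: $579,096 × 0.00577 = $3,341.38392
Total = $2,113.7004 + $3,532.4856 + $984.4632 + $10,371.60936 + $3,341.38392 = $20,343.64248

$20,343.64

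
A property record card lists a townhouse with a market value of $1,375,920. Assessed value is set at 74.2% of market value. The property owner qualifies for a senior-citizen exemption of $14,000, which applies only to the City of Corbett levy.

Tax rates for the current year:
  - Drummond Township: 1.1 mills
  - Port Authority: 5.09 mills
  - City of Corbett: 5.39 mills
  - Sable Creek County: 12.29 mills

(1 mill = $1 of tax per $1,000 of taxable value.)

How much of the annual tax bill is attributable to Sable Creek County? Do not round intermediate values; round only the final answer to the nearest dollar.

$12,547

Assessed value = $1,375,920 × 0.742 = $1,020,932.64
Sable Creek County taxable value = $1,020,932.64 (exemption does not apply)
Sable Creek County levy = $1,020,932.64 × 0.01229 = $12,547.2621456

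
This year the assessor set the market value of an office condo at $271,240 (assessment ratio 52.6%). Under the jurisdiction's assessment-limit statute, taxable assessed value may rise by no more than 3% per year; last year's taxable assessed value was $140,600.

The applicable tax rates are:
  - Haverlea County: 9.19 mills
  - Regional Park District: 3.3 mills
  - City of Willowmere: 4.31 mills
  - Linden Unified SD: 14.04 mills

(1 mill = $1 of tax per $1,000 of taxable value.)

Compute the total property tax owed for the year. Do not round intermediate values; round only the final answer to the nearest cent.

Uncapped assessed value = $271,240 × 0.526 = $142,672.24
Cap limit = $140,600 × 1.03 = $144,818
Taxable assessed value = min($142,672.24, $144,818) = $142,672.24 (cap does not bind)
Haverlea County: $142,672.24 × 0.00919 = $1,311.1578856
Regional Park District: $142,672.24 × 0.0033 = $470.818392
City of Willowmere: $142,672.24 × 0.00431 = $614.9173544
Linden Unified SD: $142,672.24 × 0.01404 = $2,003.1182496
Total = $4,400.0118816

$4,400.01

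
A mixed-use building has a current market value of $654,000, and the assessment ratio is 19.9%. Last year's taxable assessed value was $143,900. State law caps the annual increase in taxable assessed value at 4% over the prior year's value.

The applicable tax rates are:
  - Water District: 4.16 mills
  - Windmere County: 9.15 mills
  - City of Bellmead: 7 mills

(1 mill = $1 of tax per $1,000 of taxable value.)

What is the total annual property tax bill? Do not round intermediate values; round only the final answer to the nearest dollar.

Uncapped assessed value = $654,000 × 0.199 = $130,146
Cap limit = $143,900 × 1.04 = $149,656
Taxable assessed value = min($130,146, $149,656) = $130,146 (cap does not bind)
Water District: $130,146 × 0.00416 = $541.40736
Windmere County: $130,146 × 0.00915 = $1,190.8359
City of Bellmead: $130,146 × 0.007 = $911.022
Total = $2,643.26526

$2,643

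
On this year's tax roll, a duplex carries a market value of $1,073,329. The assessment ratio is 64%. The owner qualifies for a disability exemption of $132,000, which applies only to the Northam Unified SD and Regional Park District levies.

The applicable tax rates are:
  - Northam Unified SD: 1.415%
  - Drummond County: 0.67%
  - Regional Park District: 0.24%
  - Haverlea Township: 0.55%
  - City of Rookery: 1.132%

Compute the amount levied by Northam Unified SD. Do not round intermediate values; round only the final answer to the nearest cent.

Assessed value = $1,073,329 × 0.64 = $686,930.56
Northam Unified SD taxable value = $686,930.56 − $132,000 = $554,930.56
Northam Unified SD levy = $554,930.56 × 0.01415 = $7,852.267424

$7,852.27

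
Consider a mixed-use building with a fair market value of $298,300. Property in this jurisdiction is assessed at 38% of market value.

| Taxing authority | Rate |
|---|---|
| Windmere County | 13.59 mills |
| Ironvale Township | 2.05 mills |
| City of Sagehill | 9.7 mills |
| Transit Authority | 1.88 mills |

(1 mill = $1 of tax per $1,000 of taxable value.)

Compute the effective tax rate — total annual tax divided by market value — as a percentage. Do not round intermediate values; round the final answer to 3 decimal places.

Assessed value = $298,300 × 0.38 = $113,354
Windmere County: $113,354 × 0.01359 = $1,540.48086
Ironvale Township: $113,354 × 0.00205 = $232.3757
City of Sagehill: $113,354 × 0.0097 = $1,099.5338
Transit Authority: $113,354 × 0.00188 = $213.10552
Total tax = $3,085.49588
Effective rate = $3,085.49588 ÷ $298,300 = 1.034% of market value

1.034%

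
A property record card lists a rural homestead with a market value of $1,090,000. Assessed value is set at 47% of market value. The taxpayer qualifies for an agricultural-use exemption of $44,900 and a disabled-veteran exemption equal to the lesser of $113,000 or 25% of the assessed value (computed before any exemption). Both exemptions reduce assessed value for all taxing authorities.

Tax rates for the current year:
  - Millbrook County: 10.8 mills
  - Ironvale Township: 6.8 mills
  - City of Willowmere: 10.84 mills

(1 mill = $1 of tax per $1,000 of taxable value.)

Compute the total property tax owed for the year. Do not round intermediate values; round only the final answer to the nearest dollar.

Assessed value = $1,090,000 × 0.47 = $512,300
Disabled-veteran exemption = min($113,000, 25% × $512,300) = min($113,000, $128,075) = $113,000 (dollar cap binds)
Taxable value = $512,300 − $44,900 − $113,000 = $354,400
Millbrook County: $354,400 × 0.0108 = $3,827.52
Ironvale Township: $354,400 × 0.0068 = $2,409.92
City of Willowmere: $354,400 × 0.01084 = $3,841.696
Total = $10,079.136

$10,079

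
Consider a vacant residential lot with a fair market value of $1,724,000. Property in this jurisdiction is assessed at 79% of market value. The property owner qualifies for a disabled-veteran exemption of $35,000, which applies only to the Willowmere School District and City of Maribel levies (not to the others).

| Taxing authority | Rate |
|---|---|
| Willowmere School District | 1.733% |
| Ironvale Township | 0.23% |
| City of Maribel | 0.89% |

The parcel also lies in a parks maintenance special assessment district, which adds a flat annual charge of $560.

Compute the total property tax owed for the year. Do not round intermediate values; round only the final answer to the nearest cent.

$38,498.67

Assessed value = $1,724,000 × 0.79 = $1,361,960
Willowmere School District: ($1,361,960 − $35,000) × 0.01733 = $1,326,960 × 0.01733 = $22,996.2168
Ironvale Township: $1,361,960 × 0.0023 = $3,132.508
City of Maribel: ($1,361,960 − $35,000) × 0.0089 = $1,326,960 × 0.0089 = $11,809.944
Levies subtotal = $37,938.6688
Total = $37,938.6688 + $560 = $38,498.6688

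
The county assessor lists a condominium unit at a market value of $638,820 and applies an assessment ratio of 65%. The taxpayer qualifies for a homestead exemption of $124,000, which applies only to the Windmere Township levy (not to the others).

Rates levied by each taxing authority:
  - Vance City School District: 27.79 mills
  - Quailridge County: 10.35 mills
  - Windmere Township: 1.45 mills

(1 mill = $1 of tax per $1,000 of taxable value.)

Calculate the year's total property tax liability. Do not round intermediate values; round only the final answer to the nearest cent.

$16,259.27

Assessed value = $638,820 × 0.65 = $415,233
Vance City School District: $415,233 × 0.02779 = $11,539.32507
Quailridge County: $415,233 × 0.01035 = $4,297.66155
Windmere Township: ($415,233 − $124,000) × 0.00145 = $291,233 × 0.00145 = $422.28785
Total = $16,259.27447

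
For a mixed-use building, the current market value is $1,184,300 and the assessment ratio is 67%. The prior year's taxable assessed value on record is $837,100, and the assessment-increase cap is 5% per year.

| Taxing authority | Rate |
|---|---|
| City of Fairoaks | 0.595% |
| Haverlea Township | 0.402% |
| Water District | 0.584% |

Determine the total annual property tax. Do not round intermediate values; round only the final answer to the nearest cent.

$12,544.93

Uncapped assessed value = $1,184,300 × 0.67 = $793,481
Cap limit = $837,100 × 1.05 = $878,955
Taxable assessed value = min($793,481, $878,955) = $793,481 (cap does not bind)
City of Fairoaks: $793,481 × 0.00595 = $4,721.21195
Haverlea Township: $793,481 × 0.00402 = $3,189.79362
Water District: $793,481 × 0.00584 = $4,633.92904
Total = $12,544.93461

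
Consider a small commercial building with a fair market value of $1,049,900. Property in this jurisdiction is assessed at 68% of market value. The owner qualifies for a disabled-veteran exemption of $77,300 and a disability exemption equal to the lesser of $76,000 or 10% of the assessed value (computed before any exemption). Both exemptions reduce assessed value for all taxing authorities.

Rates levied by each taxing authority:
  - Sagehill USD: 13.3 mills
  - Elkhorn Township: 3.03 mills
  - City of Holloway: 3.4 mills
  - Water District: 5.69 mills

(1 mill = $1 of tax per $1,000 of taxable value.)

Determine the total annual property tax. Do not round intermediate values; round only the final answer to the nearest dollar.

$14,368

Assessed value = $1,049,900 × 0.68 = $713,932
Disability exemption = min($76,000, 10% × $713,932) = min($76,000, $71,393.2) = $71,393.2 (percentage binds)
Taxable value = $713,932 − $77,300 − $71,393.2 = $565,238.8
Sagehill USD: $565,238.8 × 0.0133 = $7,517.67604
Elkhorn Township: $565,238.8 × 0.00303 = $1,712.673564
City of Holloway: $565,238.8 × 0.0034 = $1,921.81192
Water District: $565,238.8 × 0.00569 = $3,216.208772
Total = $14,368.370296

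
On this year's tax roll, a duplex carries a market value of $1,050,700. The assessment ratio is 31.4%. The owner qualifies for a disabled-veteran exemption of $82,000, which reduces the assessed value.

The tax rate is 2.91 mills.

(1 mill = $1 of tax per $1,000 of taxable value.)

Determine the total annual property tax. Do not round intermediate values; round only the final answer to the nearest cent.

Assessed value = $1,050,700 × 0.314 = $329,919.8
Taxable value = $329,919.8 − $82,000 = $247,919.8
Tax = $247,919.8 × 0.00291 = $721.446618

$721.45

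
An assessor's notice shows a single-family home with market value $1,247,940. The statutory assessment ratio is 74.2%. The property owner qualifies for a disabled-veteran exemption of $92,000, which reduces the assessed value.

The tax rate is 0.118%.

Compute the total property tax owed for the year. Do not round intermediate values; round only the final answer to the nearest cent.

$984.09

Assessed value = $1,247,940 × 0.742 = $925,971.48
Taxable value = $925,971.48 − $92,000 = $833,971.48
Tax = $833,971.48 × 0.00118 = $984.0863464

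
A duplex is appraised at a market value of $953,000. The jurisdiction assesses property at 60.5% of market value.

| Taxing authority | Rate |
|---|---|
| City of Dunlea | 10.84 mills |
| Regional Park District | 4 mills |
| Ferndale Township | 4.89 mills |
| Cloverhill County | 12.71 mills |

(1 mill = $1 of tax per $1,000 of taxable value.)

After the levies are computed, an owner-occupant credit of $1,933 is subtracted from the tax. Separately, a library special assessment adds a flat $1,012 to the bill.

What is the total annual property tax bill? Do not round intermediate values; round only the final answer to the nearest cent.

Assessed value = $953,000 × 0.605 = $576,565
City of Dunlea: $576,565 × 0.01084 = $6,249.9646
Regional Park District: $576,565 × 0.004 = $2,306.26
Ferndale Township: $576,565 × 0.00489 = $2,819.40285
Cloverhill County: $576,565 × 0.01271 = $7,328.14115
Levies subtotal = $18,703.7686
After credit = $18,703.7686 − $1,933 = $16,770.7686
Total = $16,770.7686 + $1,012 = $17,782.7686

$17,782.77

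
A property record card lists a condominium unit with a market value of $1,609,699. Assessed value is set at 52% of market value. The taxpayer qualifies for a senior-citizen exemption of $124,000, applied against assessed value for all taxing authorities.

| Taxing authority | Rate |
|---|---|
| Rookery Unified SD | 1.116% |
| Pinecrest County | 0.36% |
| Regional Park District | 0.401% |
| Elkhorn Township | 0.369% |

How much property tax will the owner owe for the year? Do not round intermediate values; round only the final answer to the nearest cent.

Assessed value = $1,609,699 × 0.52 = $837,043.48
Taxable value = $837,043.48 − $124,000 = $713,043.48
Rookery Unified SD: $713,043.48 × 0.01116 = $7,957.5652368
Pinecrest County: $713,043.48 × 0.0036 = $2,566.956528
Regional Park District: $713,043.48 × 0.00401 = $2,859.3043548
Elkhorn Township: $713,043.48 × 0.00369 = $2,631.1304412
Total = $7,957.5652368 + $2,566.956528 + $2,859.3043548 + $2,631.1304412 = $16,014.9565608

$16,014.96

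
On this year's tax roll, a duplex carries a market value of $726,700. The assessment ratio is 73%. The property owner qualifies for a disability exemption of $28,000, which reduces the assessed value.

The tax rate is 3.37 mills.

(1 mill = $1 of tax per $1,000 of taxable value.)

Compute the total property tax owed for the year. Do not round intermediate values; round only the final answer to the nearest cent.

Assessed value = $726,700 × 0.73 = $530,491
Taxable value = $530,491 − $28,000 = $502,491
Tax = $502,491 × 0.00337 = $1,693.39467

$1,693.39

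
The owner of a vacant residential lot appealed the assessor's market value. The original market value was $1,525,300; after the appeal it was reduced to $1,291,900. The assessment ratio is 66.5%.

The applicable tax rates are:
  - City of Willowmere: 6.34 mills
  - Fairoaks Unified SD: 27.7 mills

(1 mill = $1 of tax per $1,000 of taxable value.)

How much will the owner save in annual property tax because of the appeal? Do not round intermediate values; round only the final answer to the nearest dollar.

Old assessed value = $1,525,300 × 0.665 = $1,014,324.5
New assessed value = $1,291,900 × 0.665 = $859,113.5
Combined rate = 0.00634 + 0.0277 = 0.03404
Old tax = $1,014,324.5 × 0.03404 = $34,527.60598
New tax = $859,113.5 × 0.03404 = $29,244.22354
Reduction = $34,527.60598 − $29,244.22354 = $5,283.38244

$5,283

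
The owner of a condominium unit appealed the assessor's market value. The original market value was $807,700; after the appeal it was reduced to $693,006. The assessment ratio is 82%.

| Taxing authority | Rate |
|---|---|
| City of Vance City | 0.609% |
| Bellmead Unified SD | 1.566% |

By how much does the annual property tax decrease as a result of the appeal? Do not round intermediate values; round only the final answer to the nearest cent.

Old assessed value = $807,700 × 0.82 = $662,314
New assessed value = $693,006 × 0.82 = $568,264.92
Combined rate = 0.00609 + 0.01566 = 0.02175
Old tax = $662,314 × 0.02175 = $14,405.3295
New tax = $568,264.92 × 0.02175 = $12,359.76201
Reduction = $14,405.3295 − $12,359.76201 = $2,045.56749

$2,045.57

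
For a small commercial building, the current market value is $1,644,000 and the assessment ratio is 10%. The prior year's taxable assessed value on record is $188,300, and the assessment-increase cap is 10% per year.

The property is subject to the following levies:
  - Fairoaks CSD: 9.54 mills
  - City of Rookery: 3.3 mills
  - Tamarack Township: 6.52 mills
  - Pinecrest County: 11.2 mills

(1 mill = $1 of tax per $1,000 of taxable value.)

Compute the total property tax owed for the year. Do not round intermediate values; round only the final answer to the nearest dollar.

$5,024

Uncapped assessed value = $1,644,000 × 0.1 = $164,400
Cap limit = $188,300 × 1.1 = $207,130
Taxable assessed value = min($164,400, $207,130) = $164,400 (cap does not bind)
Fairoaks CSD: $164,400 × 0.00954 = $1,568.376
City of Rookery: $164,400 × 0.0033 = $542.52
Tamarack Township: $164,400 × 0.00652 = $1,071.888
Pinecrest County: $164,400 × 0.0112 = $1,841.28
Total = $5,024.064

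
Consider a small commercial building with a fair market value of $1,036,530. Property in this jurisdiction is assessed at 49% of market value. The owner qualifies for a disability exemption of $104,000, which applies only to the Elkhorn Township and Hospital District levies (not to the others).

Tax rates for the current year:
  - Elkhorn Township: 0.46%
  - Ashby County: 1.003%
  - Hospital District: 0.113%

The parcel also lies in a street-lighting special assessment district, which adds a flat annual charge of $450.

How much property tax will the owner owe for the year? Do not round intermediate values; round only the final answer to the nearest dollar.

Assessed value = $1,036,530 × 0.49 = $507,899.7
Elkhorn Township: ($507,899.7 − $104,000) × 0.0046 = $403,899.7 × 0.0046 = $1,857.93862
Ashby County: $507,899.7 × 0.01003 = $5,094.233991
Hospital District: ($507,899.7 − $104,000) × 0.00113 = $403,899.7 × 0.00113 = $456.406661
Levies subtotal = $7,408.579272
Total = $7,408.579272 + $450 = $7,858.579272

$7,859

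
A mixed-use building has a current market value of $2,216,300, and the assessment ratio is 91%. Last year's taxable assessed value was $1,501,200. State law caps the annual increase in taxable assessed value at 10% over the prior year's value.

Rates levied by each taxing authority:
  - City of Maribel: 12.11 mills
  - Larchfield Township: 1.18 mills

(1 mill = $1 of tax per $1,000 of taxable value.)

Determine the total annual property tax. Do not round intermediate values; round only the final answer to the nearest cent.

$21,946.04

Uncapped assessed value = $2,216,300 × 0.91 = $2,016,833
Cap limit = $1,501,200 × 1.1 = $1,651,320
Taxable assessed value = min($2,016,833, $1,651,320) = $1,651,320 (cap binds)
City of Maribel: $1,651,320 × 0.01211 = $19,997.4852
Larchfield Township: $1,651,320 × 0.00118 = $1,948.5576
Total = $21,946.0428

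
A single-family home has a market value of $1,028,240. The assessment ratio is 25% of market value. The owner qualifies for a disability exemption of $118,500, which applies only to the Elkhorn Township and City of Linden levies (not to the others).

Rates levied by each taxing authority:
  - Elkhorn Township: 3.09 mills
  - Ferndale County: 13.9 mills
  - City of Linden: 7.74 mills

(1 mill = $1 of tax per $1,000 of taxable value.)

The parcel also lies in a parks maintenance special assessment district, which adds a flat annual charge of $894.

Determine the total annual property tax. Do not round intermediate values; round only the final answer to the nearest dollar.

Assessed value = $1,028,240 × 0.25 = $257,060
Elkhorn Township: ($257,060 − $118,500) × 0.00309 = $138,560 × 0.00309 = $428.1504
Ferndale County: $257,060 × 0.0139 = $3,573.134
City of Linden: ($257,060 − $118,500) × 0.00774 = $138,560 × 0.00774 = $1,072.4544
Levies subtotal = $5,073.7388
Total = $5,073.7388 + $894 = $5,967.7388

$5,968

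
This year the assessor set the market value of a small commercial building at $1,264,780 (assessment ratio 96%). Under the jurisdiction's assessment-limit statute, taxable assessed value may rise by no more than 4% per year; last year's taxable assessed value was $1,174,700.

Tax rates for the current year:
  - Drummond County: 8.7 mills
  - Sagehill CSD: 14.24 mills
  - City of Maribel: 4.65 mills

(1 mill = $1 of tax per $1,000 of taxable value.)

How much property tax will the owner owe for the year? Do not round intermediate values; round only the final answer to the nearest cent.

Uncapped assessed value = $1,264,780 × 0.96 = $1,214,188.8
Cap limit = $1,174,700 × 1.04 = $1,221,688
Taxable assessed value = min($1,214,188.8, $1,221,688) = $1,214,188.8 (cap does not bind)
Drummond County: $1,214,188.8 × 0.0087 = $10,563.44256
Sagehill CSD: $1,214,188.8 × 0.01424 = $17,290.048512
City of Maribel: $1,214,188.8 × 0.00465 = $5,645.97792
Total = $33,499.468992

$33,499.47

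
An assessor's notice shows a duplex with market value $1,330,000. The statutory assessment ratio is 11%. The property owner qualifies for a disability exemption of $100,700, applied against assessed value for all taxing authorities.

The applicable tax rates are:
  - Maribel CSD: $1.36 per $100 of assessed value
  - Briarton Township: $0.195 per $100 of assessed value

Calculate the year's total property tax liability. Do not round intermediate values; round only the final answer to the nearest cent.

$709.08

Assessed value = $1,330,000 × 0.11 = $146,300
Taxable value = $146,300 − $100,700 = $45,600
Maribel CSD: $45,600 × 0.0136 = $620.16
Briarton Township: $45,600 × 0.00195 = $88.92
Total = $620.16 + $88.92 = $709.08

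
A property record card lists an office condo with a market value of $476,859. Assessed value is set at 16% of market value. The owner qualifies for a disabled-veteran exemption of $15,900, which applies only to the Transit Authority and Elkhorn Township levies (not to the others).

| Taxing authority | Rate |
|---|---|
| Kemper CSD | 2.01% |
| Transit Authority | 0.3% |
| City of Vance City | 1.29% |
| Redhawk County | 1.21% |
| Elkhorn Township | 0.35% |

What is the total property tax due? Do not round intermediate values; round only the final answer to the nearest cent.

$3,833.60

Assessed value = $476,859 × 0.16 = $76,297.44
Kemper CSD: $76,297.44 × 0.0201 = $1,533.578544
Transit Authority: ($76,297.44 − $15,900) × 0.003 = $60,397.44 × 0.003 = $181.19232
City of Vance City: $76,297.44 × 0.0129 = $984.236976
Redhawk County: $76,297.44 × 0.0121 = $923.199024
Elkhorn Township: ($76,297.44 − $15,900) × 0.0035 = $60,397.44 × 0.0035 = $211.39104
Total = $3,833.597904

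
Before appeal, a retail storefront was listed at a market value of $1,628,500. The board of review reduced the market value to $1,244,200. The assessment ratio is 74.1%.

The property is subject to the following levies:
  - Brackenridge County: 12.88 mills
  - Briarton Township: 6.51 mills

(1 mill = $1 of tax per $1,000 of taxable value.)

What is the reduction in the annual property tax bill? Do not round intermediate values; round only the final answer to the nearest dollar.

Old assessed value = $1,628,500 × 0.741 = $1,206,718.5
New assessed value = $1,244,200 × 0.741 = $921,952.2
Combined rate = 0.01288 + 0.00651 = 0.01939
Old tax = $1,206,718.5 × 0.01939 = $23,398.271715
New tax = $921,952.2 × 0.01939 = $17,876.653158
Reduction = $23,398.271715 − $17,876.653158 = $5,521.618557

$5,522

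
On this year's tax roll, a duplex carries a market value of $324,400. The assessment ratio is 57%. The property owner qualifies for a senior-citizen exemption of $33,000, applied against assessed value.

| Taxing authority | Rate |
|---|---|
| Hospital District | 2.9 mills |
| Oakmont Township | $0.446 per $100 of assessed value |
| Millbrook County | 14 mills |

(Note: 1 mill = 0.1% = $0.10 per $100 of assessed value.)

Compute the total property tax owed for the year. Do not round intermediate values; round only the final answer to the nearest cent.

$3,244.75

Assessed value = $324,400 × 0.57 = $184,908
Taxable value = $184,908 − $33,000 = $151,908
Hospital District: $151,908 × 0.0029 = $440.5332
Oakmont Township: $151,908 × 0.00446 = $677.50968
Millbrook County: $151,908 × 0.014 = $2,126.712
Total = $3,244.75488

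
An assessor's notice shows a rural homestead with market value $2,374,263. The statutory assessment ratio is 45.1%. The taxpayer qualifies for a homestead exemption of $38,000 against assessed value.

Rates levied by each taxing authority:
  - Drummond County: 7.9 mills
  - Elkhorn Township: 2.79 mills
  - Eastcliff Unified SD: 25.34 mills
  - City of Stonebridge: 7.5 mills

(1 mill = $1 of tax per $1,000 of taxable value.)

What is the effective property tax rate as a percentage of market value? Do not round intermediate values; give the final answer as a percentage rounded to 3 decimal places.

Assessed value = $2,374,263 × 0.451 = $1,070,792.613
Taxable value = $1,070,792.613 − $38,000 = $1,032,792.613
Drummond County: $1,032,792.613 × 0.0079 = $8,159.0616427
Elkhorn Township: $1,032,792.613 × 0.00279 = $2,881.49139027
Eastcliff Unified SD: $1,032,792.613 × 0.02534 = $26,170.96481342
City of Stonebridge: $1,032,792.613 × 0.0075 = $7,745.9445975
Total tax = $44,957.46244389
Effective rate = $44,957.46244389 ÷ $2,374,263 = 1.894% of market value

1.894%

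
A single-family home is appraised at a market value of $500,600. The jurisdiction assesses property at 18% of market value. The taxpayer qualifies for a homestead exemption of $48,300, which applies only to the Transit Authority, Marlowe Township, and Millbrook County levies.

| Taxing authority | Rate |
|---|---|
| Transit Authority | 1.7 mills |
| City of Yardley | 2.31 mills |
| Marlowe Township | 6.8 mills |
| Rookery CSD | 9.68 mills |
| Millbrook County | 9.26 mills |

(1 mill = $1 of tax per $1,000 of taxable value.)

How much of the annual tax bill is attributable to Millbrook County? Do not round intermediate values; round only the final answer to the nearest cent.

Assessed value = $500,600 × 0.18 = $90,108
Millbrook County taxable value = $90,108 − $48,300 = $41,808
Millbrook County levy = $41,808 × 0.00926 = $387.14208

$387.14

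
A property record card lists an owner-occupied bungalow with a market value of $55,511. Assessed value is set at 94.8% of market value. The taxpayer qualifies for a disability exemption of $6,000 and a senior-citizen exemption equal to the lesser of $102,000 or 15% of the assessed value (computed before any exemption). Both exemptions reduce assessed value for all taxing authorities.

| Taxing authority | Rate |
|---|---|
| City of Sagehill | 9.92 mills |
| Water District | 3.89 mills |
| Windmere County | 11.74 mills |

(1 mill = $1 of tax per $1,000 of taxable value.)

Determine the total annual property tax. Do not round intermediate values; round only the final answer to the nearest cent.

Assessed value = $55,511 × 0.948 = $52,624.428
Senior-citizen exemption = min($102,000, 15% × $52,624.428) = min($102,000, $7,893.6642) = $7,893.6642 (percentage binds)
Taxable value = $52,624.428 − $6,000 − $7,893.6642 = $38,730.7638
City of Sagehill: $38,730.7638 × 0.00992 = $384.209176896
Water District: $38,730.7638 × 0.00389 = $150.662671182
Windmere County: $38,730.7638 × 0.01174 = $454.699167012
Total = $989.57101509

$989.57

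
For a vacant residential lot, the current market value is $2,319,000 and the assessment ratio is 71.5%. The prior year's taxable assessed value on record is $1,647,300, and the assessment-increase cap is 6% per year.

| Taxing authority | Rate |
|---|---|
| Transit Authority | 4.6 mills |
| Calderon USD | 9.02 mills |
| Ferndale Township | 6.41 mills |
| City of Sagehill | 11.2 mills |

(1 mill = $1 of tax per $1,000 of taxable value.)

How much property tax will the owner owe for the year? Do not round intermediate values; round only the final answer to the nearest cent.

Uncapped assessed value = $2,319,000 × 0.715 = $1,658,085
Cap limit = $1,647,300 × 1.06 = $1,746,138
Taxable assessed value = min($1,658,085, $1,746,138) = $1,658,085 (cap does not bind)
Transit Authority: $1,658,085 × 0.0046 = $7,627.191
Calderon USD: $1,658,085 × 0.00902 = $14,955.9267
Ferndale Township: $1,658,085 × 0.00641 = $10,628.32485
City of Sagehill: $1,658,085 × 0.0112 = $18,570.552
Total = $51,781.99455

$51,781.99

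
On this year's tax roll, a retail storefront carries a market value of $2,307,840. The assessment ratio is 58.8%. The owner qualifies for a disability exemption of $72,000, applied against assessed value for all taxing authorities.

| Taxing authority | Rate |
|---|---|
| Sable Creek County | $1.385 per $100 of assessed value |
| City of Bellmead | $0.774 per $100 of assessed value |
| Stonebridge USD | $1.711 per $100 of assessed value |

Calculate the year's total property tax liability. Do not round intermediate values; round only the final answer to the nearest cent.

Assessed value = $2,307,840 × 0.588 = $1,357,009.92
Taxable value = $1,357,009.92 − $72,000 = $1,285,009.92
Sable Creek County: $1,285,009.92 × 0.01385 = $17,797.387392
City of Bellmead: $1,285,009.92 × 0.00774 = $9,945.9767808
Stonebridge USD: $1,285,009.92 × 0.01711 = $21,986.5197312
Total = $17,797.387392 + $9,945.9767808 + $21,986.5197312 = $49,729.883904

$49,729.88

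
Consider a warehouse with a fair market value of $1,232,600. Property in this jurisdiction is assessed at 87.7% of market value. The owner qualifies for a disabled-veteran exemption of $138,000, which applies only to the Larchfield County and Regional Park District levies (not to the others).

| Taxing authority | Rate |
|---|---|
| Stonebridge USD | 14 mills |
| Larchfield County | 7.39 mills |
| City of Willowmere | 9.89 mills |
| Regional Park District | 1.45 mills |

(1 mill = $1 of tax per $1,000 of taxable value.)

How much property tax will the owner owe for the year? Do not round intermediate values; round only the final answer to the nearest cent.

Assessed value = $1,232,600 × 0.877 = $1,080,990.2
Stonebridge USD: $1,080,990.2 × 0.014 = $15,133.8628
Larchfield County: ($1,080,990.2 − $138,000) × 0.00739 = $942,990.2 × 0.00739 = $6,968.697578
City of Willowmere: $1,080,990.2 × 0.00989 = $10,690.993078
Regional Park District: ($1,080,990.2 − $138,000) × 0.00145 = $942,990.2 × 0.00145 = $1,367.33579
Total = $34,160.889246

$34,160.89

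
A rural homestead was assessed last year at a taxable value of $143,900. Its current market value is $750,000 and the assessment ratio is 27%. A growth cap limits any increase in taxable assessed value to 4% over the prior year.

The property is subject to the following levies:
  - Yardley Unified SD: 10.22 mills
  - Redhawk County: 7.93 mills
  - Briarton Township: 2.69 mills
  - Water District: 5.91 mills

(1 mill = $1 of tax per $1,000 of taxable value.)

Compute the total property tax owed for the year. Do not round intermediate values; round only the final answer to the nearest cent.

Uncapped assessed value = $750,000 × 0.27 = $202,500
Cap limit = $143,900 × 1.04 = $149,656
Taxable assessed value = min($202,500, $149,656) = $149,656 (cap binds)
Yardley Unified SD: $149,656 × 0.01022 = $1,529.48432
Redhawk County: $149,656 × 0.00793 = $1,186.77208
Briarton Township: $149,656 × 0.00269 = $402.57464
Water District: $149,656 × 0.00591 = $884.46696
Total = $4,003.298

$4,003.30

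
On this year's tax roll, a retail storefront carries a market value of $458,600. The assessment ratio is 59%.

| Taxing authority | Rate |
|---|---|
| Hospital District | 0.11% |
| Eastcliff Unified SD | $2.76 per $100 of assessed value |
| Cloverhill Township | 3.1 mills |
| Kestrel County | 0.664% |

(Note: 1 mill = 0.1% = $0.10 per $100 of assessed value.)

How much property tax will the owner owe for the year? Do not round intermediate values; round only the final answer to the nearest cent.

Assessed value = $458,600 × 0.59 = $270,574
Hospital District: $270,574 × 0.0011 = $297.6314
Eastcliff Unified SD: $270,574 × 0.0276 = $7,467.8424
Cloverhill Township: $270,574 × 0.0031 = $838.7794
Kestrel County: $270,574 × 0.00664 = $1,796.61136
Total = $10,400.86456

$10,400.86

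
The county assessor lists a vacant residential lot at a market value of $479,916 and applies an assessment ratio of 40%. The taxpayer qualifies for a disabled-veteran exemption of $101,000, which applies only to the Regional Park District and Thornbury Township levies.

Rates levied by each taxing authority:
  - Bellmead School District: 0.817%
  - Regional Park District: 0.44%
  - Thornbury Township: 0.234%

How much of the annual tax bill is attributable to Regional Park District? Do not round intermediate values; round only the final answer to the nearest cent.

Assessed value = $479,916 × 0.4 = $191,966.4
Regional Park District taxable value = $191,966.4 − $101,000 = $90,966.4
Regional Park District levy = $90,966.4 × 0.0044 = $400.25216

$400.25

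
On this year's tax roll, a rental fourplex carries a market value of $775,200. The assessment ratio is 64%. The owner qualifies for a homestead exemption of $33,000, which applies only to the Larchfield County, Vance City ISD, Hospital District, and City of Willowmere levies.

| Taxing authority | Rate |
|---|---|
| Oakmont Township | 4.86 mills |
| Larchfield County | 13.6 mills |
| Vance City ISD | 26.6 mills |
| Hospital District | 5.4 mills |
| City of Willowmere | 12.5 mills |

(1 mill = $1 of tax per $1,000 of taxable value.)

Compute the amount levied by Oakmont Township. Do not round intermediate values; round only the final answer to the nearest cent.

Assessed value = $775,200 × 0.64 = $496,128
Oakmont Township taxable value = $496,128 (exemption does not apply)
Oakmont Township levy = $496,128 × 0.00486 = $2,411.18208

$2,411.18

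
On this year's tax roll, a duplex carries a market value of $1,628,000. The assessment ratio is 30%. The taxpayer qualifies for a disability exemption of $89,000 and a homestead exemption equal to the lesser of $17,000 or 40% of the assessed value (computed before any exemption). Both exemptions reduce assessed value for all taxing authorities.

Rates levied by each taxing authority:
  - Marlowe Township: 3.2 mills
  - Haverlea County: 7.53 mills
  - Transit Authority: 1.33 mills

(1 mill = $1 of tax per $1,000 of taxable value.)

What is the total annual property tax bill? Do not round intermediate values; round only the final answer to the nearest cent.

Assessed value = $1,628,000 × 0.3 = $488,400
Homestead exemption = min($17,000, 40% × $488,400) = min($17,000, $195,360) = $17,000 (dollar cap binds)
Taxable value = $488,400 − $89,000 − $17,000 = $382,400
Marlowe Township: $382,400 × 0.0032 = $1,223.68
Haverlea County: $382,400 × 0.00753 = $2,879.472
Transit Authority: $382,400 × 0.00133 = $508.592
Total = $4,611.744

$4,611.74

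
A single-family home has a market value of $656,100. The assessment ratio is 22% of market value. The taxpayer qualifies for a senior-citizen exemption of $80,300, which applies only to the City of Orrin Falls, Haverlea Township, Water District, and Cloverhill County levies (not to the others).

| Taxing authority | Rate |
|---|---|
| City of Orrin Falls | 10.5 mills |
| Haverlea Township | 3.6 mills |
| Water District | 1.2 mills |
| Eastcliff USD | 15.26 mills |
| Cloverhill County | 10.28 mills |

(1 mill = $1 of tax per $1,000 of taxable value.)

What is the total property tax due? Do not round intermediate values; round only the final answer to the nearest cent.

Assessed value = $656,100 × 0.22 = $144,342
City of Orrin Falls: ($144,342 − $80,300) × 0.0105 = $64,042 × 0.0105 = $672.441
Haverlea Township: ($144,342 − $80,300) × 0.0036 = $64,042 × 0.0036 = $230.5512
Water District: ($144,342 − $80,300) × 0.0012 = $64,042 × 0.0012 = $76.8504
Eastcliff USD: $144,342 × 0.01526 = $2,202.65892
Cloverhill County: ($144,342 − $80,300) × 0.01028 = $64,042 × 0.01028 = $658.35176
Total = $3,840.85328

$3,840.85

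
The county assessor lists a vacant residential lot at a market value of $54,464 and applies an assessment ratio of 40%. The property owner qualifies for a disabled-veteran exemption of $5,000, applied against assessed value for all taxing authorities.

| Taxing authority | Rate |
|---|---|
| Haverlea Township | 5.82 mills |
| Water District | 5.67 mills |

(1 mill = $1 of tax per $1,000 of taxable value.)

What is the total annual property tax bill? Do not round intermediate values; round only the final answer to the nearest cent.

Assessed value = $54,464 × 0.4 = $21,785.6
Taxable value = $21,785.6 − $5,000 = $16,785.6
Haverlea Township: $16,785.6 × 0.00582 = $97.692192
Water District: $16,785.6 × 0.00567 = $95.174352
Total = $97.692192 + $95.174352 = $192.866544

$192.87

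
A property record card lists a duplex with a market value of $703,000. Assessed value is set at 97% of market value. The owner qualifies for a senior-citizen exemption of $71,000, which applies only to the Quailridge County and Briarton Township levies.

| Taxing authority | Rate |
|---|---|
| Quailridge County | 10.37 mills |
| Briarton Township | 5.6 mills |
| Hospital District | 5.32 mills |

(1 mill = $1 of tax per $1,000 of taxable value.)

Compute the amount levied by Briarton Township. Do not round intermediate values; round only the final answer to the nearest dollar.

$3,421

Assessed value = $703,000 × 0.97 = $681,910
Briarton Township taxable value = $681,910 − $71,000 = $610,910
Briarton Township levy = $610,910 × 0.0056 = $3,421.096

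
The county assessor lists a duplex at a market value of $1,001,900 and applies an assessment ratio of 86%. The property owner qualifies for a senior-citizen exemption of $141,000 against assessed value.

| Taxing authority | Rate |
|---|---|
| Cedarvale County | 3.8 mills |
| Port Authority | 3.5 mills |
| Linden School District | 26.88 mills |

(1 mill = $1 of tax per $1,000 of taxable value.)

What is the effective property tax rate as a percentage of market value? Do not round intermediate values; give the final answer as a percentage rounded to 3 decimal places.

2.458%

Assessed value = $1,001,900 × 0.86 = $861,634
Taxable value = $861,634 − $141,000 = $720,634
Cedarvale County: $720,634 × 0.0038 = $2,738.4092
Port Authority: $720,634 × 0.0035 = $2,522.219
Linden School District: $720,634 × 0.02688 = $19,370.64192
Total tax = $24,631.27012
Effective rate = $24,631.27012 ÷ $1,001,900 = 2.458% of market value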